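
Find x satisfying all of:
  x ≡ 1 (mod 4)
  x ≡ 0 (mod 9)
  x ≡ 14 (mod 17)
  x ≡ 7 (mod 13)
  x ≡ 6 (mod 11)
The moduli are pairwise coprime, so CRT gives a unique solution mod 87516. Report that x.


Product of moduli M = 4 · 9 · 17 · 13 · 11 = 87516.
Merge one congruence at a time:
  Start: x ≡ 1 (mod 4).
  Combine with x ≡ 0 (mod 9); new modulus lcm = 36.
    Write x = 1 + 4·t and substitute into x ≡ 0 (mod 9): 4·t ≡ 0 − 1 = -1 (mod 9).
    Reduce coefficients mod 9: 4·t ≡ 8 (mod 9).
    The inverse of 4 mod 9 is 7 (since 4·7 = 28 = 3·9 + 1), so t ≡ 7·8 = 56 ≡ 2 (mod 9).
    Then x = 1 + 4·2 = 9, valid modulo lcm(4, 9) = 36: x ≡ 9 (mod 36).
  Combine with x ≡ 14 (mod 17); new modulus lcm = 612.
    Write x = 9 + 36·t and substitute into x ≡ 14 (mod 17): 36·t ≡ 14 − 9 = 5 (mod 17).
    Reduce coefficients mod 17: 2·t ≡ 5 (mod 17).
    The inverse of 2 mod 17 is 9 (since 2·9 = 18 = 1·17 + 1), so t ≡ 9·5 = 45 ≡ 11 (mod 17).
    Then x = 9 + 36·11 = 405, valid modulo lcm(36, 17) = 612: x ≡ 405 (mod 612).
  Combine with x ≡ 7 (mod 13); new modulus lcm = 7956.
    Write x = 405 + 612·t and substitute into x ≡ 7 (mod 13): 612·t ≡ 7 − 405 = -398 (mod 13).
    Reduce coefficients mod 13: 1·t ≡ 5 (mod 13).
    So t ≡ 5 (mod 13).
    Then x = 405 + 612·5 = 3465, valid modulo lcm(612, 13) = 7956: x ≡ 3465 (mod 7956).
  Combine with x ≡ 6 (mod 11); new modulus lcm = 87516.
    Write x = 3465 + 7956·t and substitute into x ≡ 6 (mod 11): 7956·t ≡ 6 − 3465 = -3459 (mod 11).
    Reduce coefficients mod 11: 3·t ≡ 6 (mod 11).
    The inverse of 3 mod 11 is 4 (since 3·4 = 12 = 1·11 + 1), so t ≡ 4·6 = 24 ≡ 2 (mod 11).
    Then x = 3465 + 7956·2 = 19377, valid modulo lcm(7956, 11) = 87516: x ≡ 19377 (mod 87516).
Verify against each original: 19377 mod 4 = 1, 19377 mod 9 = 0, 19377 mod 17 = 14, 19377 mod 13 = 7, 19377 mod 11 = 6.

x ≡ 19377 (mod 87516).


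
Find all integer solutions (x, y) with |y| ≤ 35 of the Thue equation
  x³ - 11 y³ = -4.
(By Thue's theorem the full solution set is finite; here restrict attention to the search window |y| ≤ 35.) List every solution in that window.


The equation is x³ - 11y³ = -4. For fixed y, x³ = 11·y³ − 4, so a solution requires the RHS to be a perfect cube.
Strategy: iterate y from -35 to 35, compute RHS = 11·y³ − 4, and check whether it is a (positive or negative) perfect cube.
Check small values of y:
  y = 0: RHS = -4 is not a perfect cube.
  y = 1: RHS = 7 is not a perfect cube.
  y = -1: RHS = -15 is not a perfect cube.
  y = 2: RHS = 84 is not a perfect cube.
  y = -2: RHS = -92 is not a perfect cube.
  y = 3: RHS = 293 is not a perfect cube.
  y = -3: RHS = -301 is not a perfect cube.
Continuing the search up to |y| = 35 finds no solutions either.
No (x, y) in the scanned range satisfies the equation.

No integer solutions with |y| ≤ 35.


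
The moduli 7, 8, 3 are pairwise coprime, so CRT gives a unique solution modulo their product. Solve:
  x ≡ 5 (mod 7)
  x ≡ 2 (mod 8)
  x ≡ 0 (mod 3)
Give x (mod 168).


Moduli 7, 8, 3 are pairwise coprime; by CRT there is a unique solution modulo M = 7 · 8 · 3 = 168.
Solve pairwise, accumulating the modulus:
  Start with x ≡ 5 (mod 7).
  Combine with x ≡ 2 (mod 8): since gcd(7, 8) = 1, we get a unique residue mod 56.
    Write x = 5 + 7·t and substitute into x ≡ 2 (mod 8): 7·t ≡ 2 − 5 = -3 (mod 8).
    Reduce coefficients mod 8: 7·t ≡ 5 (mod 8).
    The inverse of 7 mod 8 is 7 (since 7·7 = 49 = 6·8 + 1), so t ≡ 7·5 = 35 ≡ 3 (mod 8).
    Then x = 5 + 7·3 = 26, valid modulo lcm(7, 8) = 56: x ≡ 26 (mod 56).
  Combine with x ≡ 0 (mod 3): since gcd(56, 3) = 1, we get a unique residue mod 168.
    Write x = 26 + 56·t and substitute into x ≡ 0 (mod 3): 56·t ≡ 0 − 26 = -26 (mod 3).
    Reduce coefficients mod 3: 2·t ≡ 1 (mod 3).
    The inverse of 2 mod 3 is 2 (since 2·2 = 4 = 1·3 + 1), so t ≡ 2·1 = 2 ≡ 2 (mod 3).
    Then x = 26 + 56·2 = 138, valid modulo lcm(56, 3) = 168: x ≡ 138 (mod 168).
Verify: 138 mod 7 = 5 ✓, 138 mod 8 = 2 ✓, 138 mod 3 = 0 ✓.

x ≡ 138 (mod 168).


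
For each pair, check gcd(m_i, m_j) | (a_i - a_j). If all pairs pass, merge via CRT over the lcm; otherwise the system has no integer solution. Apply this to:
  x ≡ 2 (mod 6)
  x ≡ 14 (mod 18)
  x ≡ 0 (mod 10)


Moduli 6, 18, 10 are not pairwise coprime, so CRT works modulo lcm(m_i) when all pairwise compatibility conditions hold.
Pairwise compatibility: gcd(m_i, m_j) must divide a_i - a_j for every pair.
Merge one congruence at a time:
  Start: x ≡ 2 (mod 6).
  Combine with x ≡ 14 (mod 18): gcd(6, 18) = 6; 14 - 2 = 12, which IS divisible by 6, so compatible.
    Write x = 2 + 6·t and substitute into x ≡ 14 (mod 18): 6·t ≡ 14 − 2 = 12 (mod 18).
    Divide the congruence (and modulus) by g = 6: 1·t ≡ 2 (mod 3).
    So t ≡ 2 (mod 3).
    Then x = 2 + 6·2 = 14, valid modulo lcm(6, 18) = 18: x ≡ 14 (mod 18).
  Combine with x ≡ 0 (mod 10): gcd(18, 10) = 2; 0 - 14 = -14, which IS divisible by 2, so compatible.
    Write x = 14 + 18·t and substitute into x ≡ 0 (mod 10): 18·t ≡ 0 − 14 = -14 (mod 10).
    Divide the congruence (and modulus) by g = 2: 9·t ≡ -7 (mod 5).
    Reduce coefficients mod 5: 4·t ≡ 3 (mod 5).
    The inverse of 4 mod 5 is 4 (since 4·4 = 16 = 3·5 + 1), so t ≡ 4·3 = 12 ≡ 2 (mod 5).
    Then x = 14 + 18·2 = 50, valid modulo lcm(18, 10) = 90: x ≡ 50 (mod 90).
Verify: 50 mod 6 = 2, 50 mod 18 = 14, 50 mod 10 = 0.

x ≡ 50 (mod 90).


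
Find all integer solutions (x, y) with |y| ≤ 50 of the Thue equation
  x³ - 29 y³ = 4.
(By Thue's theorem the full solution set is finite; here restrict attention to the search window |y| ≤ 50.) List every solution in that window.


The equation is x³ - 29y³ = 4. For fixed y, x³ = 29·y³ + 4, so a solution requires the RHS to be a perfect cube.
Strategy: iterate y from -50 to 50, compute RHS = 29·y³ + 4, and check whether it is a (positive or negative) perfect cube.
Check small values of y:
  y = 0: RHS = 4 is not a perfect cube.
  y = 1: RHS = 33 is not a perfect cube.
  y = -1: RHS = -25 is not a perfect cube.
  y = 2: RHS = 236 is not a perfect cube.
  y = -2: RHS = -228 is not a perfect cube.
  y = 3: RHS = 787 is not a perfect cube.
  y = -3: RHS = -779 is not a perfect cube.
Continuing the search up to |y| = 50 finds no solutions either.
No (x, y) in the scanned range satisfies the equation.

No integer solutions with |y| ≤ 50.


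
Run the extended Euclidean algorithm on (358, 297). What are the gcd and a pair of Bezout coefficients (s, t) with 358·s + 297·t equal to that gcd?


Euclidean algorithm on (358, 297) — divide until remainder is 0:
  358 = 1 · 297 + 61
  297 = 4 · 61 + 53
  61 = 1 · 53 + 8
  53 = 6 · 8 + 5
  8 = 1 · 5 + 3
  5 = 1 · 3 + 2
  3 = 1 · 2 + 1
  2 = 2 · 1 + 0
gcd(358, 297) = 1.
Track Bezout coefficients alongside the remainders: start with r₀ = 358 = a·1 + b·0 (s = 1, t = 0) and r₁ = 297 = a·0 + b·1 (s = 0, t = 1); each new remainder r_{k+1} = r_{k-1} − q_k·r_k inherits s_{k+1} = s_{k-1} − q_k·s_k, t_{k+1} = t_{k-1} − q_k·t_k, so r_k = a·s_k + b·t_k at every step:
  q = 1: r = 61, s = 1 − 1·0 = 1, t = 0 − 1·1 = -1  (check: 358·1 + 297·(-1) = 61)
  q = 4: r = 53, s = 0 − 4·1 = -4, t = 1 − 4·(-1) = 5  (check: 358·(-4) + 297·5 = 53)
  q = 1: r = 8, s = 1 − 1·(-4) = 5, t = -1 − 1·5 = -6  (check: 358·5 + 297·(-6) = 8)
  q = 6: r = 5, s = -4 − 6·5 = -34, t = 5 − 6·(-6) = 41  (check: 358·(-34) + 297·41 = 5)
  q = 1: r = 3, s = 5 − 1·(-34) = 39, t = -6 − 1·41 = -47  (check: 358·39 + 297·(-47) = 3)
  q = 1: r = 2, s = -34 − 1·39 = -73, t = 41 − 1·(-47) = 88  (check: 358·(-73) + 297·88 = 2)
  q = 1: r = 1, s = 39 − 1·(-73) = 112, t = -47 − 1·88 = -135  (check: 358·112 + 297·(-135) = 1)
The row with r = 1 (the gcd) gives the Bezout coefficients s = 112, t = -135.
Result: 358 · (112) + 297 · (-135) = 1.

gcd(358, 297) = 1; s = 112, t = -135 (check: 358·112 + 297·(-135) = 1).


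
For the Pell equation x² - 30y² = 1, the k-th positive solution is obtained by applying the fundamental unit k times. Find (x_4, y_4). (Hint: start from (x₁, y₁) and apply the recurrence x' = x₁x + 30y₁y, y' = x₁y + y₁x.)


Step 1: Find the fundamental solution (x₁, y₁) of x² - 30y² = 1.
  Expand √30 as a continued fraction. a₀ = ⌊√30⌋ = 5; iterate m_{k+1} = d_k·a_k − m_k, d_{k+1} = (30 − m_{k+1}²)/d_k, a_{k+1} = ⌊(a₀ + m_{k+1})/d_{k+1}⌋ (starting m₀ = 0, d₀ = 1), with convergents p_k = a_k·p_{k-1} + p_{k-2}, q_k = a_k·q_{k-1} + q_{k-2} (p₋₁ = 1, q₋₁ = 0):
  k = 0: a₀ = 5; p₀/q₀ = 5/1; p₀² − 30·q₀² = 25 − 30 = -5.
  k = 1: m = 5, d = 5, a = ⌊(5 + 5)/5⌋ = 2; p/q = (2·5 + 1)/(2·1 + 0) = 11/2; p² − 30·q² = 121 − 120 = 1.
  The first convergent with p² − 30·q² = 1 gives the fundamental solution (x₁, y₁) = (11, 2).
Step 2: Apply the recurrence (x_{n+1}, y_{n+1}) = (x₁x_n + 30y₁y_n, x₁y_n + y₁x_n) repeatedly.
  From (x_1, y_1) = (11, 2): x_2 = 11·11 + 30·2·2 = 241; y_2 = 11·2 + 2·11 = 44.
  From (x_2, y_2) = (241, 44): x_3 = 11·241 + 30·2·44 = 5291; y_3 = 11·44 + 2·241 = 966.
  From (x_3, y_3) = (5291, 966): x_4 = 11·5291 + 30·2·966 = 116161; y_4 = 11·966 + 2·5291 = 21208.
Step 3: Verify x_4² - 30·y_4² = 13493377921 - 13493377920 = 1 (should be 1). ✓

(x_1, y_1) = (11, 2); (x_4, y_4) = (116161, 21208).


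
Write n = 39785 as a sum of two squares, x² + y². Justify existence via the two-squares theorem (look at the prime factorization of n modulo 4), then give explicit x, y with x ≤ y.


Step 1: Factor n = 39785 = 5 · 73 · 109.
Step 2: Check the mod-4 condition on each prime factor: 5 ≡ 1 (mod 4), exponent 1; 73 ≡ 1 (mod 4), exponent 1; 109 ≡ 1 (mod 4), exponent 1.
All primes ≡ 3 (mod 4) appear to even exponent (or don't appear), so by the two-squares theorem n IS expressible as a sum of two squares.
Step 3: Build a representation. Here n = 5 · 73 · 109 is a product of primes ≡ 1 (mod 4). Each prime p ≡ 1 (mod 4) is itself a sum of two squares; find a² by testing p − a² for a perfect square:
  5: 5 − 1² = 4 = 2² ⇒ 5 = 1² + 2².
  73: 73 − 1² = 72, 73 − 2² = 69, 73 − 3² = 64 = 8² ⇒ 73 = 3² + 8².
  109: 109 − 1² = 108, 109 − 2² = 105, 109 − 3² = 100 = 10² ⇒ 109 = 3² + 10².
  Combine using the Brahmagupta–Fibonacci identity (a² + b²)(c² + d²) = (ac − bd)² + (ad + bc)² = (ac + bd)² + (ad − bc)²:
  5 · 73 = 365: from (1² + 2²)(3² + 8²), take (1·3 − 2·8, 1·8 + 2·3) = (3 − 16, 8 + 6) = (-13, 14); dropping signs (only squares matter) gives (13, 14); check 13² + 14² = 169 + 196 = 365 ✓.
  365 · 109 = 39785: from (13² + 14²)(3² + 10²), take (13·3 − 14·10, 13·10 + 14·3) = (39 − 140, 130 + 42) = (-101, 172); dropping signs (only squares matter) gives (101, 172); check 101² + 172² = 10201 + 29584 = 39785 ✓.
Step 4: Order so x ≤ y and verify: 101² + 172² = 10201 + 29584 = 39785 = n. ✓

n = 39785 = 101² + 172² (one valid representation with x ≤ y).


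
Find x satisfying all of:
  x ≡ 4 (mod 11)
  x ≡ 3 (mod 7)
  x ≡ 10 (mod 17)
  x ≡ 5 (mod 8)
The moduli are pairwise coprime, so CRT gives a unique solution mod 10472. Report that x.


Product of moduli M = 11 · 7 · 17 · 8 = 10472.
Merge one congruence at a time:
  Start: x ≡ 4 (mod 11).
  Combine with x ≡ 3 (mod 7); new modulus lcm = 77.
    Write x = 4 + 11·t and substitute into x ≡ 3 (mod 7): 11·t ≡ 3 − 4 = -1 (mod 7).
    Reduce coefficients mod 7: 4·t ≡ 6 (mod 7).
    The inverse of 4 mod 7 is 2 (since 4·2 = 8 = 1·7 + 1), so t ≡ 2·6 = 12 ≡ 5 (mod 7).
    Then x = 4 + 11·5 = 59, valid modulo lcm(11, 7) = 77: x ≡ 59 (mod 77).
  Combine with x ≡ 10 (mod 17); new modulus lcm = 1309.
    Write x = 59 + 77·t and substitute into x ≡ 10 (mod 17): 77·t ≡ 10 − 59 = -49 (mod 17).
    Reduce coefficients mod 17: 9·t ≡ 2 (mod 17).
    The inverse of 9 mod 17 is 2 (since 9·2 = 18 = 1·17 + 1), so t ≡ 2·2 = 4 ≡ 4 (mod 17).
    Then x = 59 + 77·4 = 367, valid modulo lcm(77, 17) = 1309: x ≡ 367 (mod 1309).
  Combine with x ≡ 5 (mod 8); new modulus lcm = 10472.
    Write x = 367 + 1309·t and substitute into x ≡ 5 (mod 8): 1309·t ≡ 5 − 367 = -362 (mod 8).
    Reduce coefficients mod 8: 5·t ≡ 6 (mod 8).
    The inverse of 5 mod 8 is 5 (since 5·5 = 25 = 3·8 + 1), so t ≡ 5·6 = 30 ≡ 6 (mod 8).
    Then x = 367 + 1309·6 = 8221, valid modulo lcm(1309, 8) = 10472: x ≡ 8221 (mod 10472).
Verify against each original: 8221 mod 11 = 4, 8221 mod 7 = 3, 8221 mod 17 = 10, 8221 mod 8 = 5.

x ≡ 8221 (mod 10472).


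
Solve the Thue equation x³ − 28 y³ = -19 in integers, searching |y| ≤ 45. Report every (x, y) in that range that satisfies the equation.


The equation is x³ - 28y³ = -19. For fixed y, x³ = 28·y³ − 19, so a solution requires the RHS to be a perfect cube.
Strategy: iterate y from -45 to 45, compute RHS = 28·y³ − 19, and check whether it is a (positive or negative) perfect cube.
Check small values of y:
  y = 0: RHS = -19 is not a perfect cube.
  y = 1: RHS = 9 is not a perfect cube.
  y = -1: RHS = -47 is not a perfect cube.
  y = 2: RHS = 205 is not a perfect cube.
  y = -2: RHS = -243 is not a perfect cube.
  y = 3: RHS = 737 is not a perfect cube.
  y = -3: RHS = -775 is not a perfect cube.
Continuing the search up to |y| = 45 finds no solutions either.
No (x, y) in the scanned range satisfies the equation.

No integer solutions with |y| ≤ 45.


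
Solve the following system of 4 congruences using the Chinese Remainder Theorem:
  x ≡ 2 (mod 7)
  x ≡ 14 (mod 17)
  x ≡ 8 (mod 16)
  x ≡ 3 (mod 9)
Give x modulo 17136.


Product of moduli M = 7 · 17 · 16 · 9 = 17136.
Merge one congruence at a time:
  Start: x ≡ 2 (mod 7).
  Combine with x ≡ 14 (mod 17); new modulus lcm = 119.
    Write x = 2 + 7·t and substitute into x ≡ 14 (mod 17): 7·t ≡ 14 − 2 = 12 (mod 17).
    The inverse of 7 mod 17 is 5 (since 7·5 = 35 = 2·17 + 1), so t ≡ 5·12 = 60 ≡ 9 (mod 17).
    Then x = 2 + 7·9 = 65, valid modulo lcm(7, 17) = 119: x ≡ 65 (mod 119).
  Combine with x ≡ 8 (mod 16); new modulus lcm = 1904.
    Write x = 65 + 119·t and substitute into x ≡ 8 (mod 16): 119·t ≡ 8 − 65 = -57 (mod 16).
    Reduce coefficients mod 16: 7·t ≡ 7 (mod 16).
    The inverse of 7 mod 16 is 7 (since 7·7 = 49 = 3·16 + 1), so t ≡ 7·7 = 49 ≡ 1 (mod 16).
    Then x = 65 + 119·1 = 184, valid modulo lcm(119, 16) = 1904: x ≡ 184 (mod 1904).
  Combine with x ≡ 3 (mod 9); new modulus lcm = 17136.
    Write x = 184 + 1904·t and substitute into x ≡ 3 (mod 9): 1904·t ≡ 3 − 184 = -181 (mod 9).
    Reduce coefficients mod 9: 5·t ≡ 8 (mod 9).
    The inverse of 5 mod 9 is 2 (since 5·2 = 10 = 1·9 + 1), so t ≡ 2·8 = 16 ≡ 7 (mod 9).
    Then x = 184 + 1904·7 = 13512, valid modulo lcm(1904, 9) = 17136: x ≡ 13512 (mod 17136).
Verify against each original: 13512 mod 7 = 2, 13512 mod 17 = 14, 13512 mod 16 = 8, 13512 mod 9 = 3.

x ≡ 13512 (mod 17136).


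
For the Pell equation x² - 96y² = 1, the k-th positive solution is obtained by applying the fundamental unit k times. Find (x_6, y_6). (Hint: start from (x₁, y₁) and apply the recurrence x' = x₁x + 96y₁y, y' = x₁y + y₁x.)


Step 1: Find the fundamental solution (x₁, y₁) of x² - 96y² = 1.
  Expand √96 as a continued fraction. a₀ = ⌊√96⌋ = 9; iterate m_{k+1} = d_k·a_k − m_k, d_{k+1} = (96 − m_{k+1}²)/d_k, a_{k+1} = ⌊(a₀ + m_{k+1})/d_{k+1}⌋ (starting m₀ = 0, d₀ = 1), with convergents p_k = a_k·p_{k-1} + p_{k-2}, q_k = a_k·q_{k-1} + q_{k-2} (p₋₁ = 1, q₋₁ = 0):
  k = 0: a₀ = 9; p₀/q₀ = 9/1; p₀² − 96·q₀² = 81 − 96 = -15.
  k = 1: m = 9, d = 15, a = ⌊(9 + 9)/15⌋ = 1; p/q = (1·9 + 1)/(1·1 + 0) = 10/1; p² − 96·q² = 100 − 96 = 4.
  k = 2: m = 6, d = 4, a = ⌊(9 + 6)/4⌋ = 3; p/q = (3·10 + 9)/(3·1 + 1) = 39/4; p² − 96·q² = 1521 − 1536 = -15.
  k = 3: m = 6, d = 15, a = ⌊(9 + 6)/15⌋ = 1; p/q = (1·39 + 10)/(1·4 + 1) = 49/5; p² − 96·q² = 2401 − 2400 = 1.
  The first convergent with p² − 96·q² = 1 gives the fundamental solution (x₁, y₁) = (49, 5).
Step 2: Apply the recurrence (x_{n+1}, y_{n+1}) = (x₁x_n + 96y₁y_n, x₁y_n + y₁x_n) repeatedly.
  From (x_1, y_1) = (49, 5): x_2 = 49·49 + 96·5·5 = 4801; y_2 = 49·5 + 5·49 = 490.
  From (x_2, y_2) = (4801, 490): x_3 = 49·4801 + 96·5·490 = 470449; y_3 = 49·490 + 5·4801 = 48015.
  From (x_3, y_3) = (470449, 48015): x_4 = 49·470449 + 96·5·48015 = 46099201; y_4 = 49·48015 + 5·470449 = 4704980.
  From (x_4, y_4) = (46099201, 4704980): x_5 = 49·46099201 + 96·5·4704980 = 4517251249; y_5 = 49·4704980 + 5·46099201 = 461040025.
  From (x_5, y_5) = (4517251249, 461040025): x_6 = 49·4517251249 + 96·5·461040025 = 442644523201; y_6 = 49·461040025 + 5·4517251249 = 45177217470.
Step 3: Verify x_6² - 96·y_6² = 195934173919840627286401 - 195934173919840627286400 = 1 (should be 1). ✓

(x_1, y_1) = (49, 5); (x_6, y_6) = (442644523201, 45177217470).


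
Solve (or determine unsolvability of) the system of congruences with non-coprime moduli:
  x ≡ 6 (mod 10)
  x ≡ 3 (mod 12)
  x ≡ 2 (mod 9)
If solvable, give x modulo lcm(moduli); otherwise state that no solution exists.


Moduli 10, 12, 9 are not pairwise coprime, so CRT works modulo lcm(m_i) when all pairwise compatibility conditions hold.
Pairwise compatibility: gcd(m_i, m_j) must divide a_i - a_j for every pair.
Merge one congruence at a time:
  Start: x ≡ 6 (mod 10).
  Combine with x ≡ 3 (mod 12): gcd(10, 12) = 2, and 3 - 6 = -3 is NOT divisible by 2.
    ⇒ system is inconsistent (no integer solution).

No solution (the system is inconsistent).


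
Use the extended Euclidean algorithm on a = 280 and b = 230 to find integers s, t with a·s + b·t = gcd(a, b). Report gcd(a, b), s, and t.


Euclidean algorithm on (280, 230) — divide until remainder is 0:
  280 = 1 · 230 + 50
  230 = 4 · 50 + 30
  50 = 1 · 30 + 20
  30 = 1 · 20 + 10
  20 = 2 · 10 + 0
gcd(280, 230) = 10.
Track Bezout coefficients alongside the remainders: start with r₀ = 280 = a·1 + b·0 (s = 1, t = 0) and r₁ = 230 = a·0 + b·1 (s = 0, t = 1); each new remainder r_{k+1} = r_{k-1} − q_k·r_k inherits s_{k+1} = s_{k-1} − q_k·s_k, t_{k+1} = t_{k-1} − q_k·t_k, so r_k = a·s_k + b·t_k at every step:
  q = 1: r = 50, s = 1 − 1·0 = 1, t = 0 − 1·1 = -1  (check: 280·1 + 230·(-1) = 50)
  q = 4: r = 30, s = 0 − 4·1 = -4, t = 1 − 4·(-1) = 5  (check: 280·(-4) + 230·5 = 30)
  q = 1: r = 20, s = 1 − 1·(-4) = 5, t = -1 − 1·5 = -6  (check: 280·5 + 230·(-6) = 20)
  q = 1: r = 10, s = -4 − 1·5 = -9, t = 5 − 1·(-6) = 11  (check: 280·(-9) + 230·11 = 10)
The row with r = 10 (the gcd) gives the Bezout coefficients s = -9, t = 11.
Result: 280 · (-9) + 230 · (11) = 10.

gcd(280, 230) = 10; s = -9, t = 11 (check: 280·(-9) + 230·11 = 10).


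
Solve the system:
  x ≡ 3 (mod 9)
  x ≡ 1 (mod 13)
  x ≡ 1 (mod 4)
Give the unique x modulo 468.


Moduli 9, 13, 4 are pairwise coprime; by CRT there is a unique solution modulo M = 9 · 13 · 4 = 468.
Solve pairwise, accumulating the modulus:
  Start with x ≡ 3 (mod 9).
  Combine with x ≡ 1 (mod 13): since gcd(9, 13) = 1, we get a unique residue mod 117.
    Write x = 3 + 9·t and substitute into x ≡ 1 (mod 13): 9·t ≡ 1 − 3 = -2 (mod 13).
    Reduce coefficients mod 13: 9·t ≡ 11 (mod 13).
    The inverse of 9 mod 13 is 3 (since 9·3 = 27 = 2·13 + 1), so t ≡ 3·11 = 33 ≡ 7 (mod 13).
    Then x = 3 + 9·7 = 66, valid modulo lcm(9, 13) = 117: x ≡ 66 (mod 117).
  Combine with x ≡ 1 (mod 4): since gcd(117, 4) = 1, we get a unique residue mod 468.
    Write x = 66 + 117·t and substitute into x ≡ 1 (mod 4): 117·t ≡ 1 − 66 = -65 (mod 4).
    Reduce coefficients mod 4: 1·t ≡ 3 (mod 4).
    So t ≡ 3 (mod 4).
    Then x = 66 + 117·3 = 417, valid modulo lcm(117, 4) = 468: x ≡ 417 (mod 468).
Verify: 417 mod 9 = 3 ✓, 417 mod 13 = 1 ✓, 417 mod 4 = 1 ✓.

x ≡ 417 (mod 468).


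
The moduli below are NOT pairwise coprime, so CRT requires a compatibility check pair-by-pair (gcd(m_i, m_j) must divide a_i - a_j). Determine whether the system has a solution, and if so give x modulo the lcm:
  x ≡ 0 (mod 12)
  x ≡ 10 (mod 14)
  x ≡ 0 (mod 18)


Moduli 12, 14, 18 are not pairwise coprime, so CRT works modulo lcm(m_i) when all pairwise compatibility conditions hold.
Pairwise compatibility: gcd(m_i, m_j) must divide a_i - a_j for every pair.
Merge one congruence at a time:
  Start: x ≡ 0 (mod 12).
  Combine with x ≡ 10 (mod 14): gcd(12, 14) = 2; 10 - 0 = 10, which IS divisible by 2, so compatible.
    Write x = 0 + 12·t and substitute into x ≡ 10 (mod 14): 12·t ≡ 10 − 0 = 10 (mod 14).
    Divide the congruence (and modulus) by g = 2: 6·t ≡ 5 (mod 7).
    The inverse of 6 mod 7 is 6 (since 6·6 = 36 = 5·7 + 1), so t ≡ 6·5 = 30 ≡ 2 (mod 7).
    Then x = 0 + 12·2 = 24, valid modulo lcm(12, 14) = 84: x ≡ 24 (mod 84).
  Combine with x ≡ 0 (mod 18): gcd(84, 18) = 6; 0 - 24 = -24, which IS divisible by 6, so compatible.
    Write x = 24 + 84·t and substitute into x ≡ 0 (mod 18): 84·t ≡ 0 − 24 = -24 (mod 18).
    Divide the congruence (and modulus) by g = 6: 14·t ≡ -4 (mod 3).
    Reduce coefficients mod 3: 2·t ≡ 2 (mod 3).
    The inverse of 2 mod 3 is 2 (since 2·2 = 4 = 1·3 + 1), so t ≡ 2·2 = 4 ≡ 1 (mod 3).
    Then x = 24 + 84·1 = 108, valid modulo lcm(84, 18) = 252: x ≡ 108 (mod 252).
Verify: 108 mod 12 = 0, 108 mod 14 = 10, 108 mod 18 = 0.

x ≡ 108 (mod 252).


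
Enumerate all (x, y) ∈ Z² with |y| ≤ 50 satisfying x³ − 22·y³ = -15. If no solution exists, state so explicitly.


The equation is x³ - 22y³ = -15. For fixed y, x³ = 22·y³ − 15, so a solution requires the RHS to be a perfect cube.
Strategy: iterate y from -50 to 50, compute RHS = 22·y³ − 15, and check whether it is a (positive or negative) perfect cube.
Check small values of y:
  y = 0: RHS = -15 is not a perfect cube.
  y = 1: RHS = 7 is not a perfect cube.
  y = -1: RHS = -37 is not a perfect cube.
  y = 2: RHS = 161 is not a perfect cube.
  y = -2: RHS = -191 is not a perfect cube.
  y = 3: RHS = 579 is not a perfect cube.
  y = -3: RHS = -609 is not a perfect cube.
Continuing the search up to |y| = 50 finds no solutions either.
No (x, y) in the scanned range satisfies the equation.

No integer solutions with |y| ≤ 50.


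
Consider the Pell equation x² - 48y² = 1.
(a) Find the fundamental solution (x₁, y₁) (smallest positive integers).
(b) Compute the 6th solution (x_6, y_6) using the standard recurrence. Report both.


Step 1: Find the fundamental solution (x₁, y₁) of x² - 48y² = 1.
  Expand √48 as a continued fraction. a₀ = ⌊√48⌋ = 6; iterate m_{k+1} = d_k·a_k − m_k, d_{k+1} = (48 − m_{k+1}²)/d_k, a_{k+1} = ⌊(a₀ + m_{k+1})/d_{k+1}⌋ (starting m₀ = 0, d₀ = 1), with convergents p_k = a_k·p_{k-1} + p_{k-2}, q_k = a_k·q_{k-1} + q_{k-2} (p₋₁ = 1, q₋₁ = 0):
  k = 0: a₀ = 6; p₀/q₀ = 6/1; p₀² − 48·q₀² = 36 − 48 = -12.
  k = 1: m = 6, d = 12, a = ⌊(6 + 6)/12⌋ = 1; p/q = (1·6 + 1)/(1·1 + 0) = 7/1; p² − 48·q² = 49 − 48 = 1.
  The first convergent with p² − 48·q² = 1 gives the fundamental solution (x₁, y₁) = (7, 1).
Step 2: Apply the recurrence (x_{n+1}, y_{n+1}) = (x₁x_n + 48y₁y_n, x₁y_n + y₁x_n) repeatedly.
  From (x_1, y_1) = (7, 1): x_2 = 7·7 + 48·1·1 = 97; y_2 = 7·1 + 1·7 = 14.
  From (x_2, y_2) = (97, 14): x_3 = 7·97 + 48·1·14 = 1351; y_3 = 7·14 + 1·97 = 195.
  From (x_3, y_3) = (1351, 195): x_4 = 7·1351 + 48·1·195 = 18817; y_4 = 7·195 + 1·1351 = 2716.
  From (x_4, y_4) = (18817, 2716): x_5 = 7·18817 + 48·1·2716 = 262087; y_5 = 7·2716 + 1·18817 = 37829.
  From (x_5, y_5) = (262087, 37829): x_6 = 7·262087 + 48·1·37829 = 3650401; y_6 = 7·37829 + 1·262087 = 526890.
Step 3: Verify x_6² - 48·y_6² = 13325427460801 - 13325427460800 = 1 (should be 1). ✓

(x_1, y_1) = (7, 1); (x_6, y_6) = (3650401, 526890).


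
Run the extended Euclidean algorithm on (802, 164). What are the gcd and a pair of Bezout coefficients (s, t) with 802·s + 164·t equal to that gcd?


Euclidean algorithm on (802, 164) — divide until remainder is 0:
  802 = 4 · 164 + 146
  164 = 1 · 146 + 18
  146 = 8 · 18 + 2
  18 = 9 · 2 + 0
gcd(802, 164) = 2.
Track Bezout coefficients alongside the remainders: start with r₀ = 802 = a·1 + b·0 (s = 1, t = 0) and r₁ = 164 = a·0 + b·1 (s = 0, t = 1); each new remainder r_{k+1} = r_{k-1} − q_k·r_k inherits s_{k+1} = s_{k-1} − q_k·s_k, t_{k+1} = t_{k-1} − q_k·t_k, so r_k = a·s_k + b·t_k at every step:
  q = 4: r = 146, s = 1 − 4·0 = 1, t = 0 − 4·1 = -4  (check: 802·1 + 164·(-4) = 146)
  q = 1: r = 18, s = 0 − 1·1 = -1, t = 1 − 1·(-4) = 5  (check: 802·(-1) + 164·5 = 18)
  q = 8: r = 2, s = 1 − 8·(-1) = 9, t = -4 − 8·5 = -44  (check: 802·9 + 164·(-44) = 2)
The row with r = 2 (the gcd) gives the Bezout coefficients s = 9, t = -44.
Result: 802 · (9) + 164 · (-44) = 2.

gcd(802, 164) = 2; s = 9, t = -44 (check: 802·9 + 164·(-44) = 2).


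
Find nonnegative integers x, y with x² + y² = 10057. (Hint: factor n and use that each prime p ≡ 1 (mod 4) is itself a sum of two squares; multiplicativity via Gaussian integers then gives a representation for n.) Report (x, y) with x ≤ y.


Step 1: Factor n = 10057 = 89 · 113.
Step 2: Check the mod-4 condition on each prime factor: 89 ≡ 1 (mod 4), exponent 1; 113 ≡ 1 (mod 4), exponent 1.
All primes ≡ 3 (mod 4) appear to even exponent (or don't appear), so by the two-squares theorem n IS expressible as a sum of two squares.
Step 3: Build a representation. Here n = 89 · 113 is a product of primes ≡ 1 (mod 4). Each prime p ≡ 1 (mod 4) is itself a sum of two squares; find a² by testing p − a² for a perfect square:
  89: 89 − 1² = 88, 89 − 2² = 85, 89 − 3² = 80, 89 − 4² = 73, 89 − 5² = 64 = 8² ⇒ 89 = 5² + 8².
  113: 113 − 1² = 112, 113 − 2² = 109, 113 − 3² = 104, 113 − 4² = 97, 113 − 5² = 88, 113 − 6² = 77, 113 − 7² = 64 = 8² ⇒ 113 = 7² + 8².
  Combine using the Brahmagupta–Fibonacci identity (a² + b²)(c² + d²) = (ac − bd)² + (ad + bc)² = (ac + bd)² + (ad − bc)²:
  89 · 113 = 10057: from (5² + 8²)(7² + 8²), take (5·7 − 8·8, 5·8 + 8·7) = (35 − 64, 40 + 56) = (-29, 96); dropping signs (only squares matter) gives (29, 96); check 29² + 96² = 841 + 9216 = 10057 ✓.
Step 4: Order so x ≤ y and verify: 29² + 96² = 841 + 9216 = 10057 = n. ✓

n = 10057 = 29² + 96² (one valid representation with x ≤ y).


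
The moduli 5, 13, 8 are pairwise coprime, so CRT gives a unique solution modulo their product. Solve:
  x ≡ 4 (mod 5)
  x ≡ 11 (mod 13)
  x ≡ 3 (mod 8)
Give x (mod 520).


Moduli 5, 13, 8 are pairwise coprime; by CRT there is a unique solution modulo M = 5 · 13 · 8 = 520.
Solve pairwise, accumulating the modulus:
  Start with x ≡ 4 (mod 5).
  Combine with x ≡ 11 (mod 13): since gcd(5, 13) = 1, we get a unique residue mod 65.
    Write x = 4 + 5·t and substitute into x ≡ 11 (mod 13): 5·t ≡ 11 − 4 = 7 (mod 13).
    The inverse of 5 mod 13 is 8 (since 5·8 = 40 = 3·13 + 1), so t ≡ 8·7 = 56 ≡ 4 (mod 13).
    Then x = 4 + 5·4 = 24, valid modulo lcm(5, 13) = 65: x ≡ 24 (mod 65).
  Combine with x ≡ 3 (mod 8): since gcd(65, 8) = 1, we get a unique residue mod 520.
    Write x = 24 + 65·t and substitute into x ≡ 3 (mod 8): 65·t ≡ 3 − 24 = -21 (mod 8).
    Reduce coefficients mod 8: 1·t ≡ 3 (mod 8).
    So t ≡ 3 (mod 8).
    Then x = 24 + 65·3 = 219, valid modulo lcm(65, 8) = 520: x ≡ 219 (mod 520).
Verify: 219 mod 5 = 4 ✓, 219 mod 13 = 11 ✓, 219 mod 8 = 3 ✓.

x ≡ 219 (mod 520).


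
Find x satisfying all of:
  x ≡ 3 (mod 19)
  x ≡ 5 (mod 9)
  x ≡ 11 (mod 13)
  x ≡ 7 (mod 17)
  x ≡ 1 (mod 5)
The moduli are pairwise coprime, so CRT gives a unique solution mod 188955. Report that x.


Product of moduli M = 19 · 9 · 13 · 17 · 5 = 188955.
Merge one congruence at a time:
  Start: x ≡ 3 (mod 19).
  Combine with x ≡ 5 (mod 9); new modulus lcm = 171.
    Write x = 3 + 19·t and substitute into x ≡ 5 (mod 9): 19·t ≡ 5 − 3 = 2 (mod 9).
    Reduce coefficients mod 9: 1·t ≡ 2 (mod 9).
    So t ≡ 2 (mod 9).
    Then x = 3 + 19·2 = 41, valid modulo lcm(19, 9) = 171: x ≡ 41 (mod 171).
  Combine with x ≡ 11 (mod 13); new modulus lcm = 2223.
    Write x = 41 + 171·t and substitute into x ≡ 11 (mod 13): 171·t ≡ 11 − 41 = -30 (mod 13).
    Reduce coefficients mod 13: 2·t ≡ 9 (mod 13).
    The inverse of 2 mod 13 is 7 (since 2·7 = 14 = 1·13 + 1), so t ≡ 7·9 = 63 ≡ 11 (mod 13).
    Then x = 41 + 171·11 = 1922, valid modulo lcm(171, 13) = 2223: x ≡ 1922 (mod 2223).
  Combine with x ≡ 7 (mod 17); new modulus lcm = 37791.
    Write x = 1922 + 2223·t and substitute into x ≡ 7 (mod 17): 2223·t ≡ 7 − 1922 = -1915 (mod 17).
    Reduce coefficients mod 17: 13·t ≡ 6 (mod 17).
    The inverse of 13 mod 17 is 4 (since 13·4 = 52 = 3·17 + 1), so t ≡ 4·6 = 24 ≡ 7 (mod 17).
    Then x = 1922 + 2223·7 = 17483, valid modulo lcm(2223, 17) = 37791: x ≡ 17483 (mod 37791).
  Combine with x ≡ 1 (mod 5); new modulus lcm = 188955.
    Write x = 17483 + 37791·t and substitute into x ≡ 1 (mod 5): 37791·t ≡ 1 − 17483 = -17482 (mod 5).
    Reduce coefficients mod 5: 1·t ≡ 3 (mod 5).
    So t ≡ 3 (mod 5).
    Then x = 17483 + 37791·3 = 130856, valid modulo lcm(37791, 5) = 188955: x ≡ 130856 (mod 188955).
Verify against each original: 130856 mod 19 = 3, 130856 mod 9 = 5, 130856 mod 13 = 11, 130856 mod 17 = 7, 130856 mod 5 = 1.

x ≡ 130856 (mod 188955).


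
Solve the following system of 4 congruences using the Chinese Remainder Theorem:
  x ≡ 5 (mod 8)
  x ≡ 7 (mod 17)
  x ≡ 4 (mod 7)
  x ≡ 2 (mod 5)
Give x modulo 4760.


Product of moduli M = 8 · 17 · 7 · 5 = 4760.
Merge one congruence at a time:
  Start: x ≡ 5 (mod 8).
  Combine with x ≡ 7 (mod 17); new modulus lcm = 136.
    Write x = 5 + 8·t and substitute into x ≡ 7 (mod 17): 8·t ≡ 7 − 5 = 2 (mod 17).
    The inverse of 8 mod 17 is 15 (since 8·15 = 120 = 7·17 + 1), so t ≡ 15·2 = 30 ≡ 13 (mod 17).
    Then x = 5 + 8·13 = 109, valid modulo lcm(8, 17) = 136: x ≡ 109 (mod 136).
  Combine with x ≡ 4 (mod 7); new modulus lcm = 952.
    Write x = 109 + 136·t and substitute into x ≡ 4 (mod 7): 136·t ≡ 4 − 109 = -105 (mod 7).
    Reduce coefficients mod 7: 3·t ≡ 0 (mod 7).
    The inverse of 3 mod 7 is 5 (since 3·5 = 15 = 2·7 + 1), so t ≡ 5·0 = 0 ≡ 0 (mod 7).
    Then x = 109 + 136·0 = 109, valid modulo lcm(136, 7) = 952: x ≡ 109 (mod 952).
  Combine with x ≡ 2 (mod 5); new modulus lcm = 4760.
    Write x = 109 + 952·t and substitute into x ≡ 2 (mod 5): 952·t ≡ 2 − 109 = -107 (mod 5).
    Reduce coefficients mod 5: 2·t ≡ 3 (mod 5).
    The inverse of 2 mod 5 is 3 (since 2·3 = 6 = 1·5 + 1), so t ≡ 3·3 = 9 ≡ 4 (mod 5).
    Then x = 109 + 952·4 = 3917, valid modulo lcm(952, 5) = 4760: x ≡ 3917 (mod 4760).
Verify against each original: 3917 mod 8 = 5, 3917 mod 17 = 7, 3917 mod 7 = 4, 3917 mod 5 = 2.

x ≡ 3917 (mod 4760).


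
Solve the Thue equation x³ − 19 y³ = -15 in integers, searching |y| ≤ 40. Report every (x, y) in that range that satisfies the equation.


The equation is x³ - 19y³ = -15. For fixed y, x³ = 19·y³ − 15, so a solution requires the RHS to be a perfect cube.
Strategy: iterate y from -40 to 40, compute RHS = 19·y³ − 15, and check whether it is a (positive or negative) perfect cube.
Check small values of y:
  y = 0: RHS = -15 is not a perfect cube.
  y = 1: RHS = 4 is not a perfect cube.
  y = -1: RHS = -34 is not a perfect cube.
  y = 2: RHS = 137 is not a perfect cube.
  y = -2: RHS = -167 is not a perfect cube.
  y = 3: RHS = 498 is not a perfect cube.
  y = -3: RHS = -528 is not a perfect cube.
Continuing the search up to |y| = 40 finds no solutions either.
No (x, y) in the scanned range satisfies the equation.

No integer solutions with |y| ≤ 40.


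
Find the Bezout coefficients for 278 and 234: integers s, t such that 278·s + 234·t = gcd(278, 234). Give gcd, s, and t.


Euclidean algorithm on (278, 234) — divide until remainder is 0:
  278 = 1 · 234 + 44
  234 = 5 · 44 + 14
  44 = 3 · 14 + 2
  14 = 7 · 2 + 0
gcd(278, 234) = 2.
Track Bezout coefficients alongside the remainders: start with r₀ = 278 = a·1 + b·0 (s = 1, t = 0) and r₁ = 234 = a·0 + b·1 (s = 0, t = 1); each new remainder r_{k+1} = r_{k-1} − q_k·r_k inherits s_{k+1} = s_{k-1} − q_k·s_k, t_{k+1} = t_{k-1} − q_k·t_k, so r_k = a·s_k + b·t_k at every step:
  q = 1: r = 44, s = 1 − 1·0 = 1, t = 0 − 1·1 = -1  (check: 278·1 + 234·(-1) = 44)
  q = 5: r = 14, s = 0 − 5·1 = -5, t = 1 − 5·(-1) = 6  (check: 278·(-5) + 234·6 = 14)
  q = 3: r = 2, s = 1 − 3·(-5) = 16, t = -1 − 3·6 = -19  (check: 278·16 + 234·(-19) = 2)
The row with r = 2 (the gcd) gives the Bezout coefficients s = 16, t = -19.
Result: 278 · (16) + 234 · (-19) = 2.

gcd(278, 234) = 2; s = 16, t = -19 (check: 278·16 + 234·(-19) = 2).


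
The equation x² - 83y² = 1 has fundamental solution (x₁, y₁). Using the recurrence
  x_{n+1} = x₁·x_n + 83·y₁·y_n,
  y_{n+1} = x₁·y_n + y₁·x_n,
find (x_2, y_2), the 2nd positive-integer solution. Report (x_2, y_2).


Step 1: Find the fundamental solution (x₁, y₁) of x² - 83y² = 1.
  Expand √83 as a continued fraction. a₀ = ⌊√83⌋ = 9; iterate m_{k+1} = d_k·a_k − m_k, d_{k+1} = (83 − m_{k+1}²)/d_k, a_{k+1} = ⌊(a₀ + m_{k+1})/d_{k+1}⌋ (starting m₀ = 0, d₀ = 1), with convergents p_k = a_k·p_{k-1} + p_{k-2}, q_k = a_k·q_{k-1} + q_{k-2} (p₋₁ = 1, q₋₁ = 0):
  k = 0: a₀ = 9; p₀/q₀ = 9/1; p₀² − 83·q₀² = 81 − 83 = -2.
  k = 1: m = 9, d = 2, a = ⌊(9 + 9)/2⌋ = 9; p/q = (9·9 + 1)/(9·1 + 0) = 82/9; p² − 83·q² = 6724 − 6723 = 1.
  The first convergent with p² − 83·q² = 1 gives the fundamental solution (x₁, y₁) = (82, 9).
Step 2: Apply the recurrence (x_{n+1}, y_{n+1}) = (x₁x_n + 83y₁y_n, x₁y_n + y₁x_n) repeatedly.
  From (x_1, y_1) = (82, 9): x_2 = 82·82 + 83·9·9 = 13447; y_2 = 82·9 + 9·82 = 1476.
Step 3: Verify x_2² - 83·y_2² = 180821809 - 180821808 = 1 (should be 1). ✓

(x_1, y_1) = (82, 9); (x_2, y_2) = (13447, 1476).


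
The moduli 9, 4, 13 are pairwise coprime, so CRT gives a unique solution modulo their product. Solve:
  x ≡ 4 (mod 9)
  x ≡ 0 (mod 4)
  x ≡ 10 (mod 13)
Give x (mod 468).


Moduli 9, 4, 13 are pairwise coprime; by CRT there is a unique solution modulo M = 9 · 4 · 13 = 468.
Solve pairwise, accumulating the modulus:
  Start with x ≡ 4 (mod 9).
  Combine with x ≡ 0 (mod 4): since gcd(9, 4) = 1, we get a unique residue mod 36.
    Write x = 4 + 9·t and substitute into x ≡ 0 (mod 4): 9·t ≡ 0 − 4 = -4 (mod 4).
    Reduce coefficients mod 4: 1·t ≡ 0 (mod 4).
    So t ≡ 0 (mod 4).
    Then x = 4 + 9·0 = 4, valid modulo lcm(9, 4) = 36: x ≡ 4 (mod 36).
  Combine with x ≡ 10 (mod 13): since gcd(36, 13) = 1, we get a unique residue mod 468.
    Write x = 4 + 36·t and substitute into x ≡ 10 (mod 13): 36·t ≡ 10 − 4 = 6 (mod 13).
    Reduce coefficients mod 13: 10·t ≡ 6 (mod 13).
    The inverse of 10 mod 13 is 4 (since 10·4 = 40 = 3·13 + 1), so t ≡ 4·6 = 24 ≡ 11 (mod 13).
    Then x = 4 + 36·11 = 400, valid modulo lcm(36, 13) = 468: x ≡ 400 (mod 468).
Verify: 400 mod 9 = 4 ✓, 400 mod 4 = 0 ✓, 400 mod 13 = 10 ✓.

x ≡ 400 (mod 468).


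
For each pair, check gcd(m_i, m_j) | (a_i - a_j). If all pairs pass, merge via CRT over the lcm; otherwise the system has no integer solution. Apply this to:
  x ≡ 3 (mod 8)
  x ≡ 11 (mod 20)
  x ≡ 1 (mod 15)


Moduli 8, 20, 15 are not pairwise coprime, so CRT works modulo lcm(m_i) when all pairwise compatibility conditions hold.
Pairwise compatibility: gcd(m_i, m_j) must divide a_i - a_j for every pair.
Merge one congruence at a time:
  Start: x ≡ 3 (mod 8).
  Combine with x ≡ 11 (mod 20): gcd(8, 20) = 4; 11 - 3 = 8, which IS divisible by 4, so compatible.
    Write x = 3 + 8·t and substitute into x ≡ 11 (mod 20): 8·t ≡ 11 − 3 = 8 (mod 20).
    Divide the congruence (and modulus) by g = 4: 2·t ≡ 2 (mod 5).
    The inverse of 2 mod 5 is 3 (since 2·3 = 6 = 1·5 + 1), so t ≡ 3·2 = 6 ≡ 1 (mod 5).
    Then x = 3 + 8·1 = 11, valid modulo lcm(8, 20) = 40: x ≡ 11 (mod 40).
  Combine with x ≡ 1 (mod 15): gcd(40, 15) = 5; 1 - 11 = -10, which IS divisible by 5, so compatible.
    Write x = 11 + 40·t and substitute into x ≡ 1 (mod 15): 40·t ≡ 1 − 11 = -10 (mod 15).
    Divide the congruence (and modulus) by g = 5: 8·t ≡ -2 (mod 3).
    Reduce coefficients mod 3: 2·t ≡ 1 (mod 3).
    The inverse of 2 mod 3 is 2 (since 2·2 = 4 = 1·3 + 1), so t ≡ 2·1 = 2 ≡ 2 (mod 3).
    Then x = 11 + 40·2 = 91, valid modulo lcm(40, 15) = 120: x ≡ 91 (mod 120).
Verify: 91 mod 8 = 3, 91 mod 20 = 11, 91 mod 15 = 1.

x ≡ 91 (mod 120).


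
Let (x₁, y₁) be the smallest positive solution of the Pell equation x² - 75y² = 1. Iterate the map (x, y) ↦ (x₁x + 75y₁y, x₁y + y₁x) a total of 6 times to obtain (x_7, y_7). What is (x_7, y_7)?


Step 1: Find the fundamental solution (x₁, y₁) of x² - 75y² = 1.
  Expand √75 as a continued fraction. a₀ = ⌊√75⌋ = 8; iterate m_{k+1} = d_k·a_k − m_k, d_{k+1} = (75 − m_{k+1}²)/d_k, a_{k+1} = ⌊(a₀ + m_{k+1})/d_{k+1}⌋ (starting m₀ = 0, d₀ = 1), with convergents p_k = a_k·p_{k-1} + p_{k-2}, q_k = a_k·q_{k-1} + q_{k-2} (p₋₁ = 1, q₋₁ = 0):
  k = 0: a₀ = 8; p₀/q₀ = 8/1; p₀² − 75·q₀² = 64 − 75 = -11.
  k = 1: m = 8, d = 11, a = ⌊(8 + 8)/11⌋ = 1; p/q = (1·8 + 1)/(1·1 + 0) = 9/1; p² − 75·q² = 81 − 75 = 6.
  k = 2: m = 3, d = 6, a = ⌊(8 + 3)/6⌋ = 1; p/q = (1·9 + 8)/(1·1 + 1) = 17/2; p² − 75·q² = 289 − 300 = -11.
  k = 3: m = 3, d = 11, a = ⌊(8 + 3)/11⌋ = 1; p/q = (1·17 + 9)/(1·2 + 1) = 26/3; p² − 75·q² = 676 − 675 = 1.
  The first convergent with p² − 75·q² = 1 gives the fundamental solution (x₁, y₁) = (26, 3).
Step 2: Apply the recurrence (x_{n+1}, y_{n+1}) = (x₁x_n + 75y₁y_n, x₁y_n + y₁x_n) repeatedly.
  From (x_1, y_1) = (26, 3): x_2 = 26·26 + 75·3·3 = 1351; y_2 = 26·3 + 3·26 = 156.
  From (x_2, y_2) = (1351, 156): x_3 = 26·1351 + 75·3·156 = 70226; y_3 = 26·156 + 3·1351 = 8109.
  From (x_3, y_3) = (70226, 8109): x_4 = 26·70226 + 75·3·8109 = 3650401; y_4 = 26·8109 + 3·70226 = 421512.
  From (x_4, y_4) = (3650401, 421512): x_5 = 26·3650401 + 75·3·421512 = 189750626; y_5 = 26·421512 + 3·3650401 = 21910515.
  From (x_5, y_5) = (189750626, 21910515): x_6 = 26·189750626 + 75·3·21910515 = 9863382151; y_6 = 26·21910515 + 3·189750626 = 1138925268.
  From (x_6, y_6) = (9863382151, 1138925268): x_7 = 26·9863382151 + 75·3·1138925268 = 512706121226; y_7 = 26·1138925268 + 3·9863382151 = 59202203421.
Step 3: Verify x_7² - 75·y_7² = 262867566742609807743076 - 262867566742609807743075 = 1 (should be 1). ✓

(x_1, y_1) = (26, 3); (x_7, y_7) = (512706121226, 59202203421).


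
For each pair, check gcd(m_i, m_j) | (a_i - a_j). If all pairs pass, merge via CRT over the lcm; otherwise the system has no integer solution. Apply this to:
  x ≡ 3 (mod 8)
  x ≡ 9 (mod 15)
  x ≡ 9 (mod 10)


Moduli 8, 15, 10 are not pairwise coprime, so CRT works modulo lcm(m_i) when all pairwise compatibility conditions hold.
Pairwise compatibility: gcd(m_i, m_j) must divide a_i - a_j for every pair.
Merge one congruence at a time:
  Start: x ≡ 3 (mod 8).
  Combine with x ≡ 9 (mod 15): gcd(8, 15) = 1; 9 - 3 = 6, which IS divisible by 1, so compatible.
    Write x = 3 + 8·t and substitute into x ≡ 9 (mod 15): 8·t ≡ 9 − 3 = 6 (mod 15).
    The inverse of 8 mod 15 is 2 (since 8·2 = 16 = 1·15 + 1), so t ≡ 2·6 = 12 ≡ 12 (mod 15).
    Then x = 3 + 8·12 = 99, valid modulo lcm(8, 15) = 120: x ≡ 99 (mod 120).
  Combine with x ≡ 9 (mod 10): gcd(120, 10) = 10; 9 - 99 = -90, which IS divisible by 10, so compatible.
    Write x = 99 + 120·t and substitute into x ≡ 9 (mod 10): 120·t ≡ 9 − 99 = -90 (mod 10).
    Divide the congruence (and modulus) by g = 10: 12·t ≡ -9 (mod 1).
    Modulo 1 every t works; take t = 0.
    Then x = 99 + 120·0 = 99, valid modulo lcm(120, 10) = 120: x ≡ 99 (mod 120).
Verify: 99 mod 8 = 3, 99 mod 15 = 9, 99 mod 10 = 9.

x ≡ 99 (mod 120).
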